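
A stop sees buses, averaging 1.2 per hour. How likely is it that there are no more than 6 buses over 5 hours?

0.6063

Over the interval, μ = 1.2 × 5 = 6 (5 hours).
P(N ≤ 6) = Σ_{j=0}^{6} e^(−μ) μ^j/j! ≈ 0.6063.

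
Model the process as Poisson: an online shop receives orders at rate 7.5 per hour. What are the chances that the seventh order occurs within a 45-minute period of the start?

0.3337

Over the interval, μ = 7.5 × 0.75 = 5.625 (a 45-minute period = 0.75 hours).
The seventh arrival falls in the interval iff at least 7 events occur there: P(S_7 ≤ t) = P(N ≥ 7) = 1 − P(N ≤ 6) ≈ 0.3337.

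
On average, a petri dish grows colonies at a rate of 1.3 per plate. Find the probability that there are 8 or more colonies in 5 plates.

Over the interval, μ = 1.3 × 5 = 6.5 (5 plates).
P(N ≥ 8) = 1 − P(N ≤ 7) = 1 − Σ_{j=0}^{7} e^(−μ) μ^j/j! ≈ 0.3272.

0.3272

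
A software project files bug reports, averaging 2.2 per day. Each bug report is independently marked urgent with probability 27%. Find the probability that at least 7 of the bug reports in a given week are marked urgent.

Thinning: the bug reports that are marked urgent themselves form a Poisson process with rate 0.27 × 2.2 = 0.594 per day.
Over the interval, μ = 0.594 × 7 = 4.158 (a week = 7 days).
P(N ≥ 7) = 1 − P(N ≤ 6) ≈ 0.1278.

0.1278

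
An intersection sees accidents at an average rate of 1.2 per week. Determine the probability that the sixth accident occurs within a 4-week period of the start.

Over the interval, μ = 1.2 × 4 = 4.8 (a 4-week period = 4 weeks).
The sixth arrival falls in the interval iff at least 6 events occur there: P(S_6 ≤ t) = P(N ≥ 6) = 1 − P(N ≤ 5) ≈ 0.3490.

0.3490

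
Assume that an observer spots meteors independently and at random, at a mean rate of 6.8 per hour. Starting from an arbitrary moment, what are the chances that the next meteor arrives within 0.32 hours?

0.8865

Inter-arrival times are exponential with rate λ = 6.8 per hour.
P(T ≤ 0.32) = 1 − e^(−λt) = 1 − e^(−6.8 × 0.32) = 1 − e^(−2.176) ≈ 0.8865.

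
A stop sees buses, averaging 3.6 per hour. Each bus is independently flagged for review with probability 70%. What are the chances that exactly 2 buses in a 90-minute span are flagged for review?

Thinning: the buses that are flagged for review themselves form a Poisson process with rate 0.7 × 3.6 = 2.52 per hour.
Over the interval, μ = 2.52 × 1.5 = 3.78 (a 90-minute span = 1.5 hours).
P(N = 2) = e^(−3.78) · 3.78^2/2! ≈ 0.1630.

0.1630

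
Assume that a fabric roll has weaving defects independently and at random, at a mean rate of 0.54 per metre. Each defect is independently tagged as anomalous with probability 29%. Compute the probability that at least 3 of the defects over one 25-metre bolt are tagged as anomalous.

Thinning: the defects that are tagged as anomalous themselves form a Poisson process with rate 0.29 × 0.54 = 0.1566 per metre.
Over the interval, μ = 0.1566 × 25 = 3.915 (a 25-metre bolt = 25 metres).
P(N ≥ 3) = 1 − P(N ≤ 2) ≈ 0.7492.

0.7492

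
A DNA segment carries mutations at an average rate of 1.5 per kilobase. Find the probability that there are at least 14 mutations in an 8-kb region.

Over the interval, μ = 1.5 × 8 = 12 (an 8-kb region = 8 kilobases).
P(N ≥ 14) = 1 − P(N ≤ 13) = 1 − Σ_{j=0}^{13} e^(−μ) μ^j/j! ≈ 0.3185.

0.3185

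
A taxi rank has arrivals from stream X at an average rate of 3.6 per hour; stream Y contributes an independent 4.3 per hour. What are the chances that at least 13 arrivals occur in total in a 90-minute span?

0.4069

Independent Poisson processes superpose: combined rate λ = 3.6 + 4.3 = 7.9 per hour.
Over the interval, μ = 7.9 × 1.5 = 11.85 (a 90-minute span = 1.5 hours).
P(N ≥ 13) = 1 − P(N ≤ 12) ≈ 0.4069.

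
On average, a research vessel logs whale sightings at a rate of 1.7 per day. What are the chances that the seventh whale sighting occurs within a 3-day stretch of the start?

Over the interval, μ = 1.7 × 3 = 5.1 (a 3-day stretch = 3 days).
The seventh arrival falls in the interval iff at least 7 events occur there: P(S_7 ≤ t) = P(N ≥ 7) = 1 − P(N ≤ 6) ≈ 0.2526.

0.2526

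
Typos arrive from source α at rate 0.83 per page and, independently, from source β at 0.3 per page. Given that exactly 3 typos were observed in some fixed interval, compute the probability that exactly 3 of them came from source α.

Given the total, each event is independently from source α with probability p = λ_α/(λ_α+λ_β) = 0.83/1.13 ≈ 0.7345.
So K ~ Binomial(3, 0.83/1.13): P(K = 3) = C(3,3) · (0.83/1.13)^3 · (0.3/1.13)^0 ≈ 0.3963.

0.3963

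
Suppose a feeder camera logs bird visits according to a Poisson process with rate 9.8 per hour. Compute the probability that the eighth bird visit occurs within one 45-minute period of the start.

0.4533

Over the interval, μ = 9.8 × 0.75 = 7.35 (a 45-minute period = 0.75 hours).
The eighth arrival falls in the interval iff at least 8 events occur there: P(S_8 ≤ t) = P(N ≥ 8) = 1 − P(N ≤ 7) ≈ 0.4533.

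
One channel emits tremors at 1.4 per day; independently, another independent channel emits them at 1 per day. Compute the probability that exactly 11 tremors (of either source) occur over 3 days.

0.0504

Independent Poisson processes superpose: combined rate λ = 1.4 + 1 = 2.4 per day.
Over the interval, μ = 2.4 × 3 = 7.2 (3 days).
P(N = 11) = e^(−7.2) · 7.2^11/11! ≈ 0.0504.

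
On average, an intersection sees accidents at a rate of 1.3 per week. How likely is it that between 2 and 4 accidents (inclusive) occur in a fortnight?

0.6100

Over the interval, μ = 1.3 × 2 = 2.6 (a fortnight = 2 weeks).
P(2 ≤ N ≤ 4) = Σ_{j=2}^{4} e^(−2.6) · 2.6^j/j! ≈ 0.6100.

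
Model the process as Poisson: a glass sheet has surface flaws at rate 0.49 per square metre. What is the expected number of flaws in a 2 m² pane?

E[N] = λt = 0.49 × 2 = 0.98 (a 2 m² pane = 2 square metres).

0.98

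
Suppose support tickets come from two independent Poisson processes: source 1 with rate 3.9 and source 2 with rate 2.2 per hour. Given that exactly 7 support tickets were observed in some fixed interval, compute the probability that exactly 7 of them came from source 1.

0.0437

Given the total, each event is independently from source 1 with probability p = λ_1/(λ_1+λ_2) = 3.9/6.1 ≈ 0.6393.
So K ~ Binomial(7, 3.9/6.1): P(K = 7) = C(7,7) · (3.9/6.1)^7 · (2.2/6.1)^0 ≈ 0.0437.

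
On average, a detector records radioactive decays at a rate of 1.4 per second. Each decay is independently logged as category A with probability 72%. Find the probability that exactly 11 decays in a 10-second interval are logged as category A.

0.1146

Thinning: the decays that are logged as category A themselves form a Poisson process with rate 0.72 × 1.4 = 1.008 per second.
Over the interval, μ = 1.008 × 10 = 10.08 (a 10-second interval = 10 seconds).
P(N = 11) = e^(−10.08) · 10.08^11/11! ≈ 0.1146.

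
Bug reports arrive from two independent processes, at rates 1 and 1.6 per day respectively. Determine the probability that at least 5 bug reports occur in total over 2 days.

Independent Poisson processes superpose: combined rate λ = 1 + 1.6 = 2.6 per day.
Over the interval, μ = 2.6 × 2 = 5.2 (2 days).
P(N ≥ 5) = 1 − P(N ≤ 4) ≈ 0.5939.

0.5939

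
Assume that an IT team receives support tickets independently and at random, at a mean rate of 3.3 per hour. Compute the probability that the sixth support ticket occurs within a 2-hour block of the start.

Over the interval, μ = 3.3 × 2 = 6.6 (a 2-hour block = 2 hours).
The sixth arrival falls in the interval iff at least 6 events occur there: P(S_6 ≤ t) = P(N ≥ 6) = 1 − P(N ≤ 5) ≈ 0.6453.

0.6453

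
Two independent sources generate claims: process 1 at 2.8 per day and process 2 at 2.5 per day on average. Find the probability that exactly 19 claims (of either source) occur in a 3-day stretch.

0.0686

Independent Poisson processes superpose: combined rate λ = 2.8 + 2.5 = 5.3 per day.
Over the interval, μ = 5.3 × 3 = 15.9 (a 3-day stretch = 3 days).
P(N = 19) = e^(−15.9) · 15.9^19/19! ≈ 0.0686.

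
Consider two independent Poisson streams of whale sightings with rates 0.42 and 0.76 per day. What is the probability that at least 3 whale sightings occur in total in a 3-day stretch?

0.6865

Independent Poisson processes superpose: combined rate λ = 0.42 + 0.76 = 1.18 per day.
Over the interval, μ = 1.18 × 3 = 3.54 (a 3-day stretch = 3 days).
P(N ≥ 3) = 1 − P(N ≤ 2) ≈ 0.6865.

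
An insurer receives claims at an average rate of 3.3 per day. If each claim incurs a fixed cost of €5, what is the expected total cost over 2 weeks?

E[N] = 3.3 × 14 = 46.2 (2 weeks = 14 days); E[cost] = 46.2 × €5 = €231.

€231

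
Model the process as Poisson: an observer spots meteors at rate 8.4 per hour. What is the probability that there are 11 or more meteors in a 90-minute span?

Over the interval, μ = 8.4 × 1.5 = 12.6 (a 90-minute span = 1.5 hours).
P(N ≥ 11) = 1 − P(N ≤ 10) = 1 − Σ_{j=0}^{10} e^(−μ) μ^j/j! ≈ 0.7124.

0.7124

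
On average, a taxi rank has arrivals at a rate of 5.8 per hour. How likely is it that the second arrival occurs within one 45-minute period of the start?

Over the interval, μ = 5.8 × 0.75 = 4.35 (a 45-minute period = 0.75 hours).
The second arrival falls in the interval iff at least 2 events occur there: P(S_2 ≤ t) = P(N ≥ 2) = 1 − P(N ≤ 1) ≈ 0.9309.

0.9309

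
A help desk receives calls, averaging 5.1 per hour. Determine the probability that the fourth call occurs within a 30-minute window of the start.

Over the interval, μ = 5.1 × 0.5 = 2.55 (a 30-minute window = 0.5 hours).
The fourth arrival falls in the interval iff at least 4 events occur there: P(S_4 ≤ t) = P(N ≥ 4) = 1 − P(N ≤ 3) ≈ 0.2532.

0.2532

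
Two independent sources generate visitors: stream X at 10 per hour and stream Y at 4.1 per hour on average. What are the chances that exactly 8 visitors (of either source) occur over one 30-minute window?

0.1313

Independent Poisson processes superpose: combined rate λ = 10 + 4.1 = 14.1 per hour.
Over the interval, μ = 14.1 × 0.5 = 7.05 (a 30-minute window = 0.5 hours).
P(N = 8) = e^(−7.05) · 7.05^8/8! ≈ 0.1313.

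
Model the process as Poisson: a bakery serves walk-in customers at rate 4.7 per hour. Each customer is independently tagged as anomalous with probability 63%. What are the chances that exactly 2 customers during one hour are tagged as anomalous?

Thinning: the customers that are tagged as anomalous themselves form a Poisson process with rate 0.63 × 4.7 = 2.961 per hour.
So μ = 2.961.
P(N = 2) = e^(−2.961) · 2.961^2/2! ≈ 0.2269.

0.2269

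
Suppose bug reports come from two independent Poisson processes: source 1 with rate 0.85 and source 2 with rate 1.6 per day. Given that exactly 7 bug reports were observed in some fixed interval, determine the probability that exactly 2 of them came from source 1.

0.3003

Given the total, each event is independently from source 1 with probability p = λ_1/(λ_1+λ_2) = 0.85/2.45 ≈ 0.3469.
So K ~ Binomial(7, 0.85/2.45): P(K = 2) = C(7,2) · (0.85/2.45)^2 · (1.6/2.45)^5 ≈ 0.3003.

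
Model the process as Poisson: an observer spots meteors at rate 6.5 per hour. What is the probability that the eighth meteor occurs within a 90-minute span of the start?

Over the interval, μ = 6.5 × 1.5 = 9.75 (a 90-minute span = 1.5 hours).
The eighth arrival falls in the interval iff at least 8 events occur there: P(S_8 ≤ t) = P(N ≥ 8) = 1 − P(N ≤ 7) ≈ 0.7564.

0.7564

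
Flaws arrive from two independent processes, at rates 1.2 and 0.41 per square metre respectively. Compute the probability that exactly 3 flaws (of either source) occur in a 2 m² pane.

Independent Poisson processes superpose: combined rate λ = 1.2 + 0.41 = 1.61 per square metre.
Over the interval, μ = 1.61 × 2 = 3.22 (a 2 m² pane = 2 square metres).
P(N = 3) = e^(−3.22) · 3.22^3/3! ≈ 0.2223.

0.2223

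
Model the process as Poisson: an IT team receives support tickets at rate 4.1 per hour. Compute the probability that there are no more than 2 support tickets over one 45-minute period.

0.4066

Over the interval, μ = 4.1 × 0.75 = 3.075 (a 45-minute period = 0.75 hours).
P(N ≤ 2) = Σ_{j=0}^{2} e^(−μ) μ^j/j! ≈ 0.4066.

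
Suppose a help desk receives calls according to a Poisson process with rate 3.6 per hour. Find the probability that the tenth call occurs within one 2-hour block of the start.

0.1904

Over the interval, μ = 3.6 × 2 = 7.2 (a 2-hour block = 2 hours).
The tenth arrival falls in the interval iff at least 10 events occur there: P(S_10 ≤ t) = P(N ≥ 10) = 1 − P(N ≤ 9) ≈ 0.1904.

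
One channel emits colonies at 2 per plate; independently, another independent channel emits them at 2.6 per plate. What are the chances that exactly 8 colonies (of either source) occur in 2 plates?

0.1286

Independent Poisson processes superpose: combined rate λ = 2 + 2.6 = 4.6 per plate.
Over the interval, μ = 4.6 × 2 = 9.2 (2 plates).
P(N = 8) = e^(−9.2) · 9.2^8/8! ≈ 0.1286.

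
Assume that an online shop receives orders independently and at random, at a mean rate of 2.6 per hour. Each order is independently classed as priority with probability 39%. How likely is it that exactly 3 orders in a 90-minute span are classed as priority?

Thinning: the orders that are classed as priority themselves form a Poisson process with rate 0.39 × 2.6 = 1.014 per hour.
Over the interval, μ = 1.014 × 1.5 = 1.521 (a 90-minute span = 1.5 hours).
P(N = 3) = e^(−1.521) · 1.521^3/3! ≈ 0.1281.

0.1281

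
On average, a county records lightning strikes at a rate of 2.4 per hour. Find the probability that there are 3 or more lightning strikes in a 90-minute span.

0.6973

Over the interval, μ = 2.4 × 1.5 = 3.6 (a 90-minute span = 1.5 hours).
P(N ≥ 3) = 1 − P(N ≤ 2) = 1 − Σ_{j=0}^{2} e^(−μ) μ^j/j! ≈ 0.6973.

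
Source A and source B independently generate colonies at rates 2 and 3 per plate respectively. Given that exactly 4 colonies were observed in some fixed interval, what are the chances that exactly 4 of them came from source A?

Given the total, each event is independently from source A with probability p = λ_A/(λ_A+λ_B) = 2/5 = 0.4000.
So K ~ Binomial(4, 2/5): P(K = 4) = C(4,4) · (2/5)^4 · (3/5)^0 ≈ 0.0256.

0.0256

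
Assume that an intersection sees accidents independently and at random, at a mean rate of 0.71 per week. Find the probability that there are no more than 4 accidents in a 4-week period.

0.8414

Over the interval, μ = 0.71 × 4 = 2.84 (a 4-week period = 4 weeks).
P(N ≤ 4) = Σ_{j=0}^{4} e^(−μ) μ^j/j! ≈ 0.8414.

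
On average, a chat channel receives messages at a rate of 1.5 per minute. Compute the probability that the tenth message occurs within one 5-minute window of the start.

0.2236

Over the interval, μ = 1.5 × 5 = 7.5 (a 5-minute window = 5 minutes).
The tenth arrival falls in the interval iff at least 10 events occur there: P(S_10 ≤ t) = P(N ≥ 10) = 1 − P(N ≤ 9) ≈ 0.2236.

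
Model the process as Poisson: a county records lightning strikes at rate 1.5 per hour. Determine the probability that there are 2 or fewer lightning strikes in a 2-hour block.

0.4232

Over the interval, μ = 1.5 × 2 = 3 (a 2-hour block = 2 hours).
P(N ≤ 2) = Σ_{j=0}^{2} e^(−μ) μ^j/j! ≈ 0.4232.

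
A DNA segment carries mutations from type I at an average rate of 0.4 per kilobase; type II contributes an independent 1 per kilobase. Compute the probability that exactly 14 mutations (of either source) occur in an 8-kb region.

Independent Poisson processes superpose: combined rate λ = 0.4 + 1 = 1.4 per kilobase.
Over the interval, μ = 1.4 × 8 = 11.2 (an 8-kb region = 8 kilobases).
P(N = 14) = e^(−11.2) · 11.2^14/14! ≈ 0.0767.

0.0767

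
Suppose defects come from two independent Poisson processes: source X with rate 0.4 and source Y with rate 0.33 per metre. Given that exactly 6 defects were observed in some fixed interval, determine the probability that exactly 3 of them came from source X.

0.3040

Given the total, each event is independently from source X with probability p = λ_X/(λ_X+λ_Y) = 0.4/0.73 ≈ 0.5479.
So K ~ Binomial(6, 0.4/0.73): P(K = 3) = C(6,3) · (0.4/0.73)^3 · (0.33/0.73)^3 ≈ 0.3040.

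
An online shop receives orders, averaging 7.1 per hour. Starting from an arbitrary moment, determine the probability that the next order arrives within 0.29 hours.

0.8724

Inter-arrival times are exponential with rate λ = 7.1 per hour.
P(T ≤ 0.29) = 1 − e^(−λt) = 1 − e^(−7.1 × 0.29) = 1 − e^(−2.059) ≈ 0.8724.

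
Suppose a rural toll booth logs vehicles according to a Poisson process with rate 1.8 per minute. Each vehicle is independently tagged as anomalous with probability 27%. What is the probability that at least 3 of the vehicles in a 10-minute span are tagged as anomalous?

0.8631

Thinning: the vehicles that are tagged as anomalous themselves form a Poisson process with rate 0.27 × 1.8 = 0.486 per minute.
Over the interval, μ = 0.486 × 10 = 4.86 (a 10-minute span = 10 minutes).
P(N ≥ 3) = 1 − P(N ≤ 2) ≈ 0.8631.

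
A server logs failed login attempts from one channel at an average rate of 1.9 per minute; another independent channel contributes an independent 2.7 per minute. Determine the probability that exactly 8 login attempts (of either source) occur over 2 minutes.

Independent Poisson processes superpose: combined rate λ = 1.9 + 2.7 = 4.6 per minute.
Over the interval, μ = 4.6 × 2 = 9.2 (2 minutes).
P(N = 8) = e^(−9.2) · 9.2^8/8! ≈ 0.1286.

0.1286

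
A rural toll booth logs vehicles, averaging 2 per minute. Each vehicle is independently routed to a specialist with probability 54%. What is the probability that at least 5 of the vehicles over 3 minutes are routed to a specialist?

0.2265

Thinning: the vehicles that are routed to a specialist themselves form a Poisson process with rate 0.54 × 2 = 1.08 per minute.
Over the interval, μ = 1.08 × 3 = 3.24 (3 minutes).
P(N ≥ 5) = 1 − P(N ≤ 4) ≈ 0.2265.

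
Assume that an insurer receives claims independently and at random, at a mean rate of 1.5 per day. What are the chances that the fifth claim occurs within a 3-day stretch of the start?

0.4679

Over the interval, μ = 1.5 × 3 = 4.5 (a 3-day stretch = 3 days).
The fifth arrival falls in the interval iff at least 5 events occur there: P(S_5 ≤ t) = P(N ≥ 5) = 1 − P(N ≤ 4) ≈ 0.4679.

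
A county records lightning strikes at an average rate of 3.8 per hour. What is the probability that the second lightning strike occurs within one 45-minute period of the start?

0.7773

Over the interval, μ = 3.8 × 0.75 = 2.85 (a 45-minute period = 0.75 hours).
The second arrival falls in the interval iff at least 2 events occur there: P(S_2 ≤ t) = P(N ≥ 2) = 1 − P(N ≤ 1) ≈ 0.7773.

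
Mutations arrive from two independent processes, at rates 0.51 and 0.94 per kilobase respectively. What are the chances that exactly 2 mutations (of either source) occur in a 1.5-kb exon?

0.2687

Independent Poisson processes superpose: combined rate λ = 0.51 + 0.94 = 1.45 per kilobase.
Over the interval, μ = 1.45 × 1.5 = 2.175 (a 1.5-kb exon = 1.5 kilobases).
P(N = 2) = e^(−2.175) · 2.175^2/2! ≈ 0.2687.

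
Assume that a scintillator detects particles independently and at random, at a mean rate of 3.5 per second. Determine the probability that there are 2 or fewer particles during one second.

0.3208

With mean μ = 3.5 per second,
P(N ≤ 2) = Σ_{j=0}^{2} e^(−μ) μ^j/j! ≈ 0.3208.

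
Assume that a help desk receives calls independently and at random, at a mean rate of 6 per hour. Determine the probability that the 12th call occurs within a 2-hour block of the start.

0.5384

Over the interval, μ = 6 × 2 = 12 (a 2-hour block = 2 hours).
The 12th arrival falls in the interval iff at least 12 events occur there: P(S_12 ≤ t) = P(N ≥ 12) = 1 − P(N ≤ 11) ≈ 0.5384.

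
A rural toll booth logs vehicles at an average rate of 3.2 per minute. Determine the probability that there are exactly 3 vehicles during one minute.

With mean μ = 3.2 per minute,
P(N = 3) = e^(−μ) μ^3/3! = e^(−3.2) · 3.2^3/6 ≈ 0.2226.

0.2226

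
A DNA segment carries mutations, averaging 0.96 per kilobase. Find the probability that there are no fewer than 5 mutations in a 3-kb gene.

0.1650

Over the interval, μ = 0.96 × 3 = 2.88 (a 3-kb gene = 3 kilobases).
P(N ≥ 5) = 1 − P(N ≤ 4) = 1 − Σ_{j=0}^{4} e^(−μ) μ^j/j! ≈ 0.1650.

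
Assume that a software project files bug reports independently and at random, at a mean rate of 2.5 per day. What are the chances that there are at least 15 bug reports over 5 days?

0.2750

Over the interval, μ = 2.5 × 5 = 12.5 (5 days).
P(N ≥ 15) = 1 − P(N ≤ 14) = 1 − Σ_{j=0}^{14} e^(−μ) μ^j/j! ≈ 0.2750.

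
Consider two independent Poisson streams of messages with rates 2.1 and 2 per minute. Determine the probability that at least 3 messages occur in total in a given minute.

0.7762

Independent Poisson processes superpose: combined rate λ = 2.1 + 2 = 4.1 per minute.
So μ = 4.1.
P(N ≥ 3) = 1 − P(N ≤ 2) ≈ 0.7762.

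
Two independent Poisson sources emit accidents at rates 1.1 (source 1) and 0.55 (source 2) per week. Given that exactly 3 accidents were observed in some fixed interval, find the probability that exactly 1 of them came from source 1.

0.2222

Given the total, each event is independently from source 1 with probability p = λ_1/(λ_1+λ_2) = 1.1/1.65 ≈ 0.6667.
So K ~ Binomial(3, 1.1/1.65): P(K = 1) = C(3,1) · (1.1/1.65)^1 · (0.55/1.65)^2 ≈ 0.2222.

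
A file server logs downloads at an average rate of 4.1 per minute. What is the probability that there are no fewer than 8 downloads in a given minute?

With mean μ = 4.1 per minute,
P(N ≥ 8) = 1 − P(N ≤ 7) = 1 − Σ_{j=0}^{7} e^(−μ) μ^j/j! ≈ 0.0573.

0.0573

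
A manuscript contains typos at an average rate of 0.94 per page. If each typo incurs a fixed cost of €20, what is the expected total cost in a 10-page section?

€188

E[N] = 0.94 × 10 = 9.4 (a 10-page section = 10 pages); E[cost] = 9.4 × €20 = €188.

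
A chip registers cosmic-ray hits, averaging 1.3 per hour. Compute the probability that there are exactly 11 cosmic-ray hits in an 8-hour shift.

0.1174

Over the interval, μ = 1.3 × 8 = 10.4 (an 8-hour shift = 8 hours).
P(N = 11) = e^(−μ) μ^11/11! = e^(−10.4) · 10.4^11/39916800 ≈ 0.1174.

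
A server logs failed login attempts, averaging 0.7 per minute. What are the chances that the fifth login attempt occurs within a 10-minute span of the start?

Over the interval, μ = 0.7 × 10 = 7 (a 10-minute span = 10 minutes).
The fifth arrival falls in the interval iff at least 5 events occur there: P(S_5 ≤ t) = P(N ≥ 5) = 1 − P(N ≤ 4) ≈ 0.8270.

0.8270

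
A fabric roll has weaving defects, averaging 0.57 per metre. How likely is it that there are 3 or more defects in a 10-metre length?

Over the interval, μ = 0.57 × 10 = 5.7 (a 10-metre length = 10 metres).
P(N ≥ 3) = 1 − P(N ≤ 2) = 1 − Σ_{j=0}^{2} e^(−μ) μ^j/j! ≈ 0.9232.

0.9232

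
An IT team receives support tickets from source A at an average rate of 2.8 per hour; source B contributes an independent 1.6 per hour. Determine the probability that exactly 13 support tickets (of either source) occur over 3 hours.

Independent Poisson processes superpose: combined rate λ = 2.8 + 1.6 = 4.4 per hour.
Over the interval, μ = 4.4 × 3 = 13.2 (3 hours).
P(N = 13) = e^(−13.2) · 13.2^13/13! ≈ 0.1098.

0.1098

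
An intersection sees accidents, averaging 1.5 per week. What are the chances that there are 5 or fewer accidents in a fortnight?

0.9161

Over the interval, μ = 1.5 × 2 = 3 (a fortnight = 2 weeks).
P(N ≤ 5) = Σ_{j=0}^{5} e^(−μ) μ^j/j! ≈ 0.9161.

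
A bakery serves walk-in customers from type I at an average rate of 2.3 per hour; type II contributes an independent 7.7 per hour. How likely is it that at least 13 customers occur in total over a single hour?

0.2084

Independent Poisson processes superpose: combined rate λ = 2.3 + 7.7 = 10 per hour.
So μ = 10.
P(N ≥ 13) = 1 − P(N ≤ 12) ≈ 0.2084.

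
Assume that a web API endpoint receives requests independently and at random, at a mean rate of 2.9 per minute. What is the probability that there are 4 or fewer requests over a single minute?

0.8318

With mean μ = 2.9 per minute,
P(N ≤ 4) = Σ_{j=0}^{4} e^(−μ) μ^j/j! ≈ 0.8318.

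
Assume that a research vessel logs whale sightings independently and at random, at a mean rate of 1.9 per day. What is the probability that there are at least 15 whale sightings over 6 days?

0.1766

Over the interval, μ = 1.9 × 6 = 11.4 (6 days).
P(N ≥ 15) = 1 − P(N ≤ 14) = 1 − Σ_{j=0}^{14} e^(−μ) μ^j/j! ≈ 0.1766.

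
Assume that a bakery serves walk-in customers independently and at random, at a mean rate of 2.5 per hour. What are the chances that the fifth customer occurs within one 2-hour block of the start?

0.5595

Over the interval, μ = 2.5 × 2 = 5 (a 2-hour block = 2 hours).
The fifth arrival falls in the interval iff at least 5 events occur there: P(S_5 ≤ t) = P(N ≥ 5) = 1 − P(N ≤ 4) ≈ 0.5595.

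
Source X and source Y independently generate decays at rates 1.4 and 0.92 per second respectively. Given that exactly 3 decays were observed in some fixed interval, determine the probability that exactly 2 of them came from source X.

Given the total, each event is independently from source X with probability p = λ_X/(λ_X+λ_Y) = 1.4/2.32 ≈ 0.6034.
So K ~ Binomial(3, 1.4/2.32): P(K = 2) = C(3,2) · (1.4/2.32)^2 · (0.92/2.32)^1 ≈ 0.4332.

0.4332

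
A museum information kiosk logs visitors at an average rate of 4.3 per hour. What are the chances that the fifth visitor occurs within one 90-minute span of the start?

Over the interval, μ = 4.3 × 1.5 = 6.45 (a 90-minute span = 1.5 hours).
The fifth arrival falls in the interval iff at least 5 events occur there: P(S_5 ≤ t) = P(N ≥ 5) = 1 − P(N ≤ 4) ≈ 0.7707.

0.7707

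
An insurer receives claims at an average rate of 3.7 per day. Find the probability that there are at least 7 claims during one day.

With mean μ = 3.7 per day,
P(N ≥ 7) = 1 − P(N ≤ 6) = 1 − Σ_{j=0}^{6} e^(−μ) μ^j/j! ≈ 0.0818.

0.0818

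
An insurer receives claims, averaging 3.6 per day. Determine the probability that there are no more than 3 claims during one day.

With mean μ = 3.6 per day,
P(N ≤ 3) = Σ_{j=0}^{3} e^(−μ) μ^j/j! ≈ 0.5152.

0.5152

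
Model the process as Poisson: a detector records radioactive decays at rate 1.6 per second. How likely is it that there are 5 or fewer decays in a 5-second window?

Over the interval, μ = 1.6 × 5 = 8 (a 5-second window = 5 seconds).
P(N ≤ 5) = Σ_{j=0}^{5} e^(−μ) μ^j/j! ≈ 0.1912.

0.1912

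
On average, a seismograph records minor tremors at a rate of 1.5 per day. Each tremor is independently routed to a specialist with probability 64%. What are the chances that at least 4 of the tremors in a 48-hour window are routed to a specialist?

0.1287

Thinning: the tremors that are routed to a specialist themselves form a Poisson process with rate 0.64 × 1.5 = 0.96 per day.
Over the interval, μ = 0.96 × 2 = 1.92 (a 48-hour window = 2 days).
P(N ≥ 4) = 1 − P(N ≤ 3) ≈ 0.1287.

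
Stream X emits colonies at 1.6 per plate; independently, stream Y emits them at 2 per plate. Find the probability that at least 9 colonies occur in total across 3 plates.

0.7498

Independent Poisson processes superpose: combined rate λ = 1.6 + 2 = 3.6 per plate.
Over the interval, μ = 3.6 × 3 = 10.8 (3 plates).
P(N ≥ 9) = 1 − P(N ≤ 8) ≈ 0.7498.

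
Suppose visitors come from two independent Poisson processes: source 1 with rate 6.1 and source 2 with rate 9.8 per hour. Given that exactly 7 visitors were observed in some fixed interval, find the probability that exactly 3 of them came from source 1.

0.2852

Given the total, each event is independently from source 1 with probability p = λ_1/(λ_1+λ_2) = 6.1/15.9 ≈ 0.3836.
So K ~ Binomial(7, 6.1/15.9): P(K = 3) = C(7,3) · (6.1/15.9)^3 · (9.8/15.9)^4 ≈ 0.2852.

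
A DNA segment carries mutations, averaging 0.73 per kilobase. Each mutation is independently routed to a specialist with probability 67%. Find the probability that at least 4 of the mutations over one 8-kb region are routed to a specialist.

Thinning: the mutations that are routed to a specialist themselves form a Poisson process with rate 0.67 × 0.73 = 0.4891 per kilobase.
Over the interval, μ = 0.4891 × 8 = 3.9128 (an 8-kb region = 8 kilobases).
P(N ≥ 4) = 1 − P(N ≤ 3) ≈ 0.5493.

0.5493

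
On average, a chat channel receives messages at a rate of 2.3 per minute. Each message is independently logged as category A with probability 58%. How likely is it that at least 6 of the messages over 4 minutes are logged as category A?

0.4428

Thinning: the messages that are logged as category A themselves form a Poisson process with rate 0.58 × 2.3 = 1.334 per minute.
Over the interval, μ = 1.334 × 4 = 5.336 (4 minutes).
P(N ≥ 6) = 1 − P(N ≤ 5) ≈ 0.4428.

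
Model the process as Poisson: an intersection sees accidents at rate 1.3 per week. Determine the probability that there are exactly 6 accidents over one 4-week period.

Over the interval, μ = 1.3 × 4 = 5.2 (a 4-week period = 4 weeks).
P(N = 6) = e^(−μ) μ^6/6! = e^(−5.2) · 5.2^6/720 ≈ 0.1515.

0.1515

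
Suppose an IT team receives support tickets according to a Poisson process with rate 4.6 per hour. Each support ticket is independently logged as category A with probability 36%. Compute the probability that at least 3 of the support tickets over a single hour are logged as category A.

Thinning: the support tickets that are logged as category A themselves form a Poisson process with rate 0.36 × 4.6 = 1.656 per hour.
So μ = 1.656.
P(N ≥ 3) = 1 − P(N ≤ 2) ≈ 0.2312.

0.2312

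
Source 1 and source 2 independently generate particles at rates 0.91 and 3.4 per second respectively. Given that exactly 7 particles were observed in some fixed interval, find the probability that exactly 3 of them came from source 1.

Given the total, each event is independently from source 1 with probability p = λ_1/(λ_1+λ_2) = 0.91/4.31 ≈ 0.2111.
So K ~ Binomial(7, 0.91/4.31): P(K = 3) = C(7,3) · (0.91/4.31)^3 · (3.4/4.31)^4 ≈ 0.1276.

0.1276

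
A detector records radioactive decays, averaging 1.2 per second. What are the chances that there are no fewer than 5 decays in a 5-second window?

Over the interval, μ = 1.2 × 5 = 6 (a 5-second window = 5 seconds).
P(N ≥ 5) = 1 − P(N ≤ 4) = 1 − Σ_{j=0}^{4} e^(−μ) μ^j/j! ≈ 0.7149.

0.7149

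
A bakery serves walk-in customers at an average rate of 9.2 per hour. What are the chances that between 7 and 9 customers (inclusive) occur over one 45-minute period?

Over the interval, μ = 9.2 × 0.75 = 6.9 (a 45-minute period = 0.75 hours).
P(7 ≤ N ≤ 9) = Σ_{j=7}^{9} e^(−6.9) · 6.9^j/j! ≈ 0.3758.

0.3758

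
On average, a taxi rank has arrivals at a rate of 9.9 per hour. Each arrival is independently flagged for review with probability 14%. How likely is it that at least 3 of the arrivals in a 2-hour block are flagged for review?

Thinning: the arrivals that are flagged for review themselves form a Poisson process with rate 0.14 × 9.9 = 1.386 per hour.
Over the interval, μ = 1.386 × 2 = 2.772 (a 2-hour block = 2 hours).
P(N ≥ 3) = 1 − P(N ≤ 2) ≈ 0.5238.

0.5238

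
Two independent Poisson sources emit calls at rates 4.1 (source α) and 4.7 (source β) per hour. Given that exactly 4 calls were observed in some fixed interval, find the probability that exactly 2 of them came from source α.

0.3715

Given the total, each event is independently from source α with probability p = λ_α/(λ_α+λ_β) = 4.1/8.8 ≈ 0.4659.
So K ~ Binomial(4, 4.1/8.8): P(K = 2) = C(4,2) · (4.1/8.8)^2 · (4.7/8.8)^2 ≈ 0.3715.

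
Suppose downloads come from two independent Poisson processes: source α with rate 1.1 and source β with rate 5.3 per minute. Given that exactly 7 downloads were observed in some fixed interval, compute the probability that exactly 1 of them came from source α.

Given the total, each event is independently from source α with probability p = λ_α/(λ_α+λ_β) = 1.1/6.4 ≈ 0.1719.
So K ~ Binomial(7, 1.1/6.4): P(K = 1) = C(7,1) · (1.1/6.4)^1 · (5.3/6.4)^6 ≈ 0.3880.

0.3880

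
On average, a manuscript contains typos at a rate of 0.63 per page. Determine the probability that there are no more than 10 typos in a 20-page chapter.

Over the interval, μ = 0.63 × 20 = 12.6 (a 20-page chapter = 20 pages).
P(N ≤ 10) = Σ_{j=0}^{10} e^(−μ) μ^j/j! ≈ 0.2876.

0.2876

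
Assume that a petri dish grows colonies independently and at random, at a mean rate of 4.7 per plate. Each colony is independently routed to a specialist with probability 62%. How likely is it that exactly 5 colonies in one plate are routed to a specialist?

0.0950

Thinning: the colonies that are routed to a specialist themselves form a Poisson process with rate 0.62 × 4.7 = 2.914 per plate.
So μ = 2.914.
P(N = 5) = e^(−2.914) · 2.914^5/5! ≈ 0.0950.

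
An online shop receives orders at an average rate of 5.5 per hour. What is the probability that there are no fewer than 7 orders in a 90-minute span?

0.7162

Over the interval, μ = 5.5 × 1.5 = 8.25 (a 90-minute span = 1.5 hours).
P(N ≥ 7) = 1 − P(N ≤ 6) = 1 − Σ_{j=0}^{6} e^(−μ) μ^j/j! ≈ 0.7162.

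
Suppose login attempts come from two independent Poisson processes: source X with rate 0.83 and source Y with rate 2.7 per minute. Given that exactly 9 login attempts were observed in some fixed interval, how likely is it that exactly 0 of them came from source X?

Given the total, each event is independently from source X with probability p = λ_X/(λ_X+λ_Y) = 0.83/3.53 ≈ 0.2351.
So K ~ Binomial(9, 0.83/3.53): P(K = 0) = C(9,0) · (0.83/3.53)^0 · (2.7/3.53)^9 ≈ 0.0896.

0.0896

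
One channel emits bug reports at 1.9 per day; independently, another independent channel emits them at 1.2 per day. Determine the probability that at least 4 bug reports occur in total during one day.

Independent Poisson processes superpose: combined rate λ = 1.9 + 1.2 = 3.1 per day.
So μ = 3.1.
P(N ≥ 4) = 1 − P(N ≤ 3) ≈ 0.3752.

0.3752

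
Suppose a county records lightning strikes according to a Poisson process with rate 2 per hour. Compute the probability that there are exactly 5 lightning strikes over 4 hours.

0.0916

Over the interval, μ = 2 × 4 = 8 (4 hours).
P(N = 5) = e^(−μ) μ^5/5! = e^(−8) · 8^5/120 ≈ 0.0916.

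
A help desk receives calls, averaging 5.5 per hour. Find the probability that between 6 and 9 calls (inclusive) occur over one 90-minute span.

Over the interval, μ = 5.5 × 1.5 = 8.25 (a 90-minute span = 1.5 hours).
P(6 ≤ N ≤ 9) = Σ_{j=6}^{9} e^(−8.25) · 8.25^j/j! ≈ 0.5158.

0.5158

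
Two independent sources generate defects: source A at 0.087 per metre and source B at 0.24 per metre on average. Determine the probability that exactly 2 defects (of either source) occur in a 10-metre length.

Independent Poisson processes superpose: combined rate λ = 0.087 + 0.24 = 0.327 per metre.
Over the interval, μ = 0.327 × 10 = 3.27 (a 10-metre length = 10 metres).
P(N = 2) = e^(−3.27) · 3.27^2/2! ≈ 0.2032.

0.2032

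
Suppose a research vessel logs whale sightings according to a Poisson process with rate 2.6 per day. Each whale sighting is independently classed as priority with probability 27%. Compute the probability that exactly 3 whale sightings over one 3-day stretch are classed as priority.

0.1895

Thinning: the whale sightings that are classed as priority themselves form a Poisson process with rate 0.27 × 2.6 = 0.702 per day.
Over the interval, μ = 0.702 × 3 = 2.106 (a 3-day stretch = 3 days).
P(N = 3) = e^(−2.106) · 2.106^3/3! ≈ 0.1895.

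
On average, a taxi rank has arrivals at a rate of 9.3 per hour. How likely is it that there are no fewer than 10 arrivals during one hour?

With mean μ = 9.3 per hour,
P(N ≥ 10) = 1 − P(N ≤ 9) = 1 − Σ_{j=0}^{9} e^(−μ) μ^j/j! ≈ 0.4521.

0.4521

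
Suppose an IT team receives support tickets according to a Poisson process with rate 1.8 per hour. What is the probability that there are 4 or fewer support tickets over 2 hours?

Over the interval, μ = 1.8 × 2 = 3.6 (2 hours).
P(N ≤ 4) = Σ_{j=0}^{4} e^(−μ) μ^j/j! ≈ 0.7064.

0.7064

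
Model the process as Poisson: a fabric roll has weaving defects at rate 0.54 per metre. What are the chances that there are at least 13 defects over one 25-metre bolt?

Over the interval, μ = 0.54 × 25 = 13.5 (a 25-metre bolt = 25 metres).
P(N ≥ 13) = 1 − P(N ≤ 12) = 1 − Σ_{j=0}^{12} e^(−μ) μ^j/j! ≈ 0.5907.

0.5907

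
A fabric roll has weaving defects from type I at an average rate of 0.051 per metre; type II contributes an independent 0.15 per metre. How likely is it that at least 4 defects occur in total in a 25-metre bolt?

0.7385

Independent Poisson processes superpose: combined rate λ = 0.051 + 0.15 = 0.201 per metre.
Over the interval, μ = 0.201 × 25 = 5.025 (a 25-metre bolt = 25 metres).
P(N ≥ 4) = 1 − P(N ≤ 3) ≈ 0.7385.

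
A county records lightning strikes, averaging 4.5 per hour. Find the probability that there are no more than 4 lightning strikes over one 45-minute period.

0.7488

Over the interval, μ = 4.5 × 0.75 = 3.375 (a 45-minute period = 0.75 hours).
P(N ≤ 4) = Σ_{j=0}^{4} e^(−μ) μ^j/j! ≈ 0.7488.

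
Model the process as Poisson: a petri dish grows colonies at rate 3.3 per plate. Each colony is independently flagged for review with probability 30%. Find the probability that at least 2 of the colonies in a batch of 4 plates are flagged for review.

0.9054

Thinning: the colonies that are flagged for review themselves form a Poisson process with rate 0.3 × 3.3 = 0.99 per plate.
Over the interval, μ = 0.99 × 4 = 3.96 (a batch of 4 plates = 4 plates).
P(N ≥ 2) = 1 − P(N ≤ 1) ≈ 0.9054.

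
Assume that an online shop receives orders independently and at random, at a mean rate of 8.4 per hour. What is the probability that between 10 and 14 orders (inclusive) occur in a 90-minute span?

0.5214

Over the interval, μ = 8.4 × 1.5 = 12.6 (a 90-minute span = 1.5 hours).
P(10 ≤ N ≤ 14) = Σ_{j=10}^{14} e^(−12.6) · 12.6^j/j! ≈ 0.5214.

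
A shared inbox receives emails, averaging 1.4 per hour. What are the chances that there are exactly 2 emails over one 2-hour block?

0.2384

Over the interval, μ = 1.4 × 2 = 2.8 (a 2-hour block = 2 hours).
P(N = 2) = e^(−μ) μ^2/2! = e^(−2.8) · 2.8^2/2 ≈ 0.2384.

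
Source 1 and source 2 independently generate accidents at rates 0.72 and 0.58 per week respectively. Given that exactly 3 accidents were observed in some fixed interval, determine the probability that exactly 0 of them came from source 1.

0.0888

Given the total, each event is independently from source 1 with probability p = λ_1/(λ_1+λ_2) = 0.72/1.3 ≈ 0.5538.
So K ~ Binomial(3, 0.72/1.3): P(K = 0) = C(3,0) · (0.72/1.3)^0 · (0.58/1.3)^3 ≈ 0.0888.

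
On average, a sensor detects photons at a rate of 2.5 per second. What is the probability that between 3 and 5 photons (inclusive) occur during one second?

With mean μ = 2.5 per second,
P(3 ≤ N ≤ 5) = Σ_{j=3}^{5} e^(−2.5) · 2.5^j/j! ≈ 0.4142.

0.4142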